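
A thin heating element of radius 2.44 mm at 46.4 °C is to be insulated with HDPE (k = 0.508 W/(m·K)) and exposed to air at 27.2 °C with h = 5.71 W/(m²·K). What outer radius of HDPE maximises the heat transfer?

r_cr = 8.90 cm

For a cylinder, r_cr = k_ins/h = 0.508/5.71 = 0.0890 m = 8.90 cm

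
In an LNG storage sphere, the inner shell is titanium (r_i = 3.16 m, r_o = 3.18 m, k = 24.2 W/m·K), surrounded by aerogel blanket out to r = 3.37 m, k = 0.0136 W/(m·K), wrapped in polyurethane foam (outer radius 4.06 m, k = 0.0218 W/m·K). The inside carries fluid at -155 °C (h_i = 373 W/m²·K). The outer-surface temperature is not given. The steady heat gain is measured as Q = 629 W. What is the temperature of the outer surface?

Series resistances:
  R_conv,in = 1/(4πr²h) = 1/(4π·3.16²·373) = 2.137×10^-5 K/W
  R_titanium = (1/3.16 − 1/3.18)/(4πk) = 0.001990/(4π·24.2) = 6.545×10^-6 K/W
  R_aerogel blanket = (1/3.18 − 1/3.37)/(4πk) = 0.01773/(4π·0.0136) = 0.1037 K/W
  R_polyurethane foam = (1/3.37 − 1/4.06)/(4πk) = 0.05043/(4π·0.0218) = 0.1841 K/W
ΣR = 0.2879 K/W
ΔT = Q·ΣR = 629 × 0.2879 = 181.1 K
Heat flows inward, so T_out = T_in + ΔT = -155 + 181.1 = 26.1 °C

T_out = 26.1 °C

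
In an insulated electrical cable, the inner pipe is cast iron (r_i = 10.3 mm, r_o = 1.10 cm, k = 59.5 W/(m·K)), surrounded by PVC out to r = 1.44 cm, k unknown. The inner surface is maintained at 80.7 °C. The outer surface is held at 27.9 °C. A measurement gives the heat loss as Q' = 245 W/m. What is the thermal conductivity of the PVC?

k = 0.199 W/m·K

ΣR = ΔT/Q' = |80.7 − 27.9|/245 = 0.2155 m·K/W
Known resistances:
  R'_cast iron = ln(0.0110/0.0103)/(2πk) = 0.06575/(2π·59.5) = 1.759×10^-4 m·K/W
R_PVC = ΣR − ΣR_known = 0.2155 − 1.759×10^-4 = 0.2153 m·K/W
ln(r₂/r₁)/(2πk) = 0.2153 ⇒ k = 0.2693/(2π·0.2153) = 0.199 W/m·K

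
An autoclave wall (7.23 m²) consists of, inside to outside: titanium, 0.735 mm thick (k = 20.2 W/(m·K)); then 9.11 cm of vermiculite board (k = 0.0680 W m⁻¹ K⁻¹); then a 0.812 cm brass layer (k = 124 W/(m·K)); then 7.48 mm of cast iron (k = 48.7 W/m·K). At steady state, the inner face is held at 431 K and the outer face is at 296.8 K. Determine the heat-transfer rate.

Treat each layer as a resistance in series:
  R_titanium = L/(kA) = 7.35×10^-4/(20.2·7.23) = 5.033×10^-6 K/W
  R_vermiculite board = L/(kA) = 0.0911/(0.0680·7.23) = 0.1853 K/W
  R_brass = L/(kA) = 0.00812/(124·7.23) = 9.057×10^-6 K/W
  R_cast iron = L/(kA) = 0.00748/(48.7·7.23) = 2.124×10^-5 K/W
ΣR = 5.033×10^-6 + 0.1853 + 9.057×10^-6 + 2.124×10^-5 = 0.1853 K/W
Q = ΔT/ΣR = (431 K − 296.8 K)/0.1853 = 724 W

Q = 724 W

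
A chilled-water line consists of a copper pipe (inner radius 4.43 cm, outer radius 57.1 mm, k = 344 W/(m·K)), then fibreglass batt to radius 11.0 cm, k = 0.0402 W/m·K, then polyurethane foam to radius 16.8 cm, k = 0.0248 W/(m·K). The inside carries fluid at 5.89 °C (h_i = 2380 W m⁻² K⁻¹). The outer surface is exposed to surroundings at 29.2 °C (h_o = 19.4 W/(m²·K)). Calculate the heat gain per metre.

Q' = 4.35 W/m

Series thermal resistances, inner to outer:
  R'_conv,in = 1/(2πr h) = 1/(2π·0.0443·2380) = 0.001510 m·K/W
  R'_copper = ln(0.0571/0.0443)/(2πk) = 0.2538/(2π·344) = 1.174×10^-4 m·K/W
  R'_fibreglass batt = ln(0.110/0.0571)/(2πk) = 0.6557/(2π·0.0402) = 2.596 m·K/W
  R'_polyurethane foam = ln(0.168/0.110)/(2πk) = 0.4235/(2π·0.0248) = 2.718 m·K/W
  R'_conv,out = 1/(2πr h) = 1/(2π·0.168·19.4) = 0.04883 m·K/W
ΣR = 0.001510 + 1.174×10^-4 + 2.596 + 2.718 + 0.04883 = 5.364 m·K/W
Q' = ΔT/ΣR = (5.89 °C − 29.2 °C)/5.364 = -4.35 W/m
(Negative Q' ⇒ heat flows inward; heat gain = 4.35 W/m.)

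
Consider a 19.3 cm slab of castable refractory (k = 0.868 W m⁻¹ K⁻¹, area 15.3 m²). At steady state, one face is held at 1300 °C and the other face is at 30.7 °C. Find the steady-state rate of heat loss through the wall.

Q = 87.3 kW

Q = kA·ΔT/L = 0.868 × 15.3 × |1300 °C − 30.7 °C| / 0.193 = 87300 W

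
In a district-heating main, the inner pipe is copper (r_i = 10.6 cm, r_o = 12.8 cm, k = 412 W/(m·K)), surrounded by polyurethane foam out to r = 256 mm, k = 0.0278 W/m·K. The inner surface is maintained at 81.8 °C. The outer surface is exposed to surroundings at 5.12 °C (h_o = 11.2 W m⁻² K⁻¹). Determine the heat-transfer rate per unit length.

Q' = 19.1 W/m

Series thermal resistances, inner to outer:
  R'_copper = ln(0.128/0.106)/(2πk) = 0.1886/(2π·412) = 7.285×10^-5 m·K/W
  R'_polyurethane foam = ln(0.256/0.128)/(2πk) = 0.6931/(2π·0.0278) = 3.968 m·K/W
  R'_conv,out = 1/(2πr h) = 1/(2π·0.256·11.2) = 0.05551 m·K/W
ΣR = 7.285×10^-5 + 3.968 + 0.05551 = 4.024 m·K/W
Q' = ΔT/ΣR = (81.8 °C − 5.12 °C)/4.024 = 19.1 W/m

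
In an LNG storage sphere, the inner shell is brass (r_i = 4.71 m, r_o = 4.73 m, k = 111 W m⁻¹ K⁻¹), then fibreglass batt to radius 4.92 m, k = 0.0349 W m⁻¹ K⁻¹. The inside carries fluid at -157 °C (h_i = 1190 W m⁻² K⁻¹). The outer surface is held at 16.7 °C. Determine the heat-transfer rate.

Q = 9.33 kW

Resistance network (inner→outer):
  R_conv,in = 1/(4πr²h) = 1/(4π·4.71²·1190) = 3.014×10^-6 K/W
  R_brass = (1/4.71 − 1/4.73)/(4πk) = 8.977×10^-4/(4π·111) = 6.436×10^-7 K/W
  R_fibreglass batt = (1/4.73 − 1/4.92)/(4πk) = 0.008164/(4π·0.0349) = 0.01862 K/W
ΣR = 3.014×10^-6 + 6.436×10^-7 + 0.01862 = 0.01862 K/W
Q = ΔT/ΣR = (-157 °C − 16.7 °C)/0.01862 = -9330 W
(Negative Q ⇒ heat flows inward; heat gain = 9330 W.)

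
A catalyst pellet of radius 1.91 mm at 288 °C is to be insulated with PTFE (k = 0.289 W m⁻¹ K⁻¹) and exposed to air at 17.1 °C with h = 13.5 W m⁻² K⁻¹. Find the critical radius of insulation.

r_cr = 4.28 cm

For a sphere, r_cr = 2k_ins/h = 2·0.289/13.5 = 0.0428 m = 4.28 cm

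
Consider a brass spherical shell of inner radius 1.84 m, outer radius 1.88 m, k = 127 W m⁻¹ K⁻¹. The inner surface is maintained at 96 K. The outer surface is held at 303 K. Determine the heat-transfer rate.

Q = 4πk·ΔT/(1/r₁ − 1/r₂) = 4π × 127 × 207 / (1/1.84 − 1/1.88) = 2.86×10^7 W

Q = 28600 kW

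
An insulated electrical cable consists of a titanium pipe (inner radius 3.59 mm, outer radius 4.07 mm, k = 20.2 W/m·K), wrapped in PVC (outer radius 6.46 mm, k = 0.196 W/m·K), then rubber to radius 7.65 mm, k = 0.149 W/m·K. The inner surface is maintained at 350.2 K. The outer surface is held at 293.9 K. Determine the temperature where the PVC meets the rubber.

T = 312.2 K

Resistance network (inner→outer):
  R'_titanium = ln(0.00407/0.00359)/(2πk) = 0.1255/(2π·20.2) = 9.887×10^-4 m·K/W
  R'_PVC = ln(0.00646/0.00407)/(2πk) = 0.4620/(2π·0.196) = 0.3751 m·K/W
  R'_rubber = ln(0.00765/0.00646)/(2πk) = 0.1691/(2π·0.149) = 0.1806 m·K/W
ΣR = 9.887×10^-4 + 0.3751 + 0.1806 = 0.5567 m·K/W
Q' = ΔT/ΣR = (350.2 K − 293.9 K)/0.5567 = 101.1 W/m
From the inner boundary to the PVC/rubber interface, ΣR_partial = 0.3761 m·K/W.
T_interface = T_in − Q'·ΣR_partial = 350.2 K − (101.1)(0.3761) = 312.2 K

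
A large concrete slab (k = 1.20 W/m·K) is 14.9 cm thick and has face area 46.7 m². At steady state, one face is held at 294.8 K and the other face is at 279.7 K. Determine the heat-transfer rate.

Q = 5680 W

Q = kA·ΔT/L = 1.20 × 46.7 × |294.8 K − 279.7 K| / 0.149 = 5680 W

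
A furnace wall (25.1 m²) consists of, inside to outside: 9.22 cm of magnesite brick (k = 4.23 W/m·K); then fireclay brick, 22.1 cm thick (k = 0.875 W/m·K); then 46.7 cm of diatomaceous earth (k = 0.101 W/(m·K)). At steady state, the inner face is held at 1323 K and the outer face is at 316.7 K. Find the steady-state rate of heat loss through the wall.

Series thermal resistances, inner to outer:
  R_magnesite brick = L/(kA) = 0.0922/(4.23·25.1) = 8.684×10^-4 K/W
  R_fireclay brick = L/(kA) = 0.221/(0.875·25.1) = 0.01006 K/W
  R_diatomaceous earth = L/(kA) = 0.467/(0.101·25.1) = 0.1842 K/W
ΣR = 8.684×10^-4 + 0.01006 + 0.1842 = 0.1951 K/W
Q = ΔT/ΣR = (1323 K − 316.7 K)/0.1951 = 5160 W

Q = 5.16 kW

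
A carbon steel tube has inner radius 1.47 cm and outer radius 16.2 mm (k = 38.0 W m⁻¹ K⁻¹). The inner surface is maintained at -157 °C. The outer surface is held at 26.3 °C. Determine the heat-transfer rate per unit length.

Q' = 2πk·ΔT/ln(r₂/r₁) = 2π × 38.0 × 183.3 / ln(0.0162/0.0147) = 4.50×10^5 W/m

Q' = 4.50×10^5 W/m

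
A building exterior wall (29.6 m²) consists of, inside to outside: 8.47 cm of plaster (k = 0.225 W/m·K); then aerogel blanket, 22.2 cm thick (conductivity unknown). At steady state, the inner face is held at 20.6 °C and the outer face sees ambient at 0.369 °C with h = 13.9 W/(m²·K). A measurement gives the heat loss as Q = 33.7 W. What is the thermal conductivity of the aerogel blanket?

k = 0.0128 W/m·K

ΣR = ΔT/Q = |20.6 − 0.369|/33.7 = 0.6003 K/W
Known resistances:
  R_plaster = L/(kA) = 0.0847/(0.225·29.6) = 0.01272 K/W
  R_conv,out = 1/(hA) = 1/(13.9·29.6) = 0.002430 K/W
R_aerogel blanket = ΣR − ΣR_known = 0.6003 − 0.01515 = 0.5851 K/W
L/(kA) = 0.5851 ⇒ k = 0.222/(0.5851·29.6) = 0.0128 W/m·K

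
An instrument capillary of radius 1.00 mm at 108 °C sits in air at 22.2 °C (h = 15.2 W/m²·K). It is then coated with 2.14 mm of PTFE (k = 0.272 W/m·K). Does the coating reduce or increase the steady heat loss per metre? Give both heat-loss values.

increases: 8.19 → 21.4 W/m

Critical radius for a cylinder: r_cr = k/h = 0.0179 m = 1.79 cm.
Outer radius after coating: r₂ = 0.00100 + 0.00214 = 0.00314 m.
Since r₁ < r_cr and r₂ ≤ r_cr, the coating moves toward the maximum at r_cr — heat loss rises.
Bare: R = 1/(2πr₁h) = 10.47 m·K/W; Q = 85.8/10.47 = 8.19 W/m.
Coated: R = R_cond + R_conv = 4.004 m·K/W; Q = 85.8/4.004 = 21.4 W/m.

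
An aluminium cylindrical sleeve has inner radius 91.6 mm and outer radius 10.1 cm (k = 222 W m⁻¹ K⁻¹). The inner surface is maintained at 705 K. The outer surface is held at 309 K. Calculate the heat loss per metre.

Q' = 2πk·ΔT/ln(r₂/r₁) = 2π × 222 × 396 / ln(0.101/0.0916) = 5.65×10^6 W/m

Q' = 5.65×10^6 W/m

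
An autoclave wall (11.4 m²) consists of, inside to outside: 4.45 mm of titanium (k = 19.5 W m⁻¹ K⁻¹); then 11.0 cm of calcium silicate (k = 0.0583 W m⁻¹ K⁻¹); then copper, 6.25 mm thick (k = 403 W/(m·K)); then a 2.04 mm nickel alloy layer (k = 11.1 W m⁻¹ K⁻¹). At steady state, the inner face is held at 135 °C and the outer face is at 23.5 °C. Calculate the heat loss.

Resistance network (inner→outer):
  R_titanium = L/(kA) = 0.00445/(19.5·11.4) = 2.002×10^-5 K/W
  R_calcium silicate = L/(kA) = 0.110/(0.0583·11.4) = 0.1655 K/W
  R_copper = L/(kA) = 0.00625/(403·11.4) = 1.360×10^-6 K/W
  R_nickel alloy = L/(kA) = 0.00204/(11.1·11.4) = 1.612×10^-5 K/W
ΣR = 2.002×10^-5 + 0.1655 + 1.360×10^-6 + 1.612×10^-5 = 0.1655 K/W
Q = ΔT/ΣR = (135 °C − 23.5 °C)/0.1655 = 674 W

Q = 674 W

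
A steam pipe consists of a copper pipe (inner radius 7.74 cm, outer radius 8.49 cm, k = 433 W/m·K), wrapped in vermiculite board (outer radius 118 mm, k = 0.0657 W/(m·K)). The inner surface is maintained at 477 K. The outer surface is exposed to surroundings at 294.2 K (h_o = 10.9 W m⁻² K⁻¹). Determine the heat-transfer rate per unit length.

Q' = 198 W/m

Series thermal resistances, inner to outer:
  R'_copper = ln(0.0849/0.0774)/(2πk) = 0.09249/(2π·433) = 3.399×10^-5 m·K/W
  R'_vermiculite board = ln(0.118/0.0849)/(2πk) = 0.3292/(2π·0.0657) = 0.7975 m·K/W
  R'_conv,out = 1/(2πr h) = 1/(2π·0.118·10.9) = 0.1237 m·K/W
ΣR = 3.399×10^-5 + 0.7975 + 0.1237 = 0.9212 m·K/W
Q' = ΔT/ΣR = (477 K − 294.2 K)/0.9212 = 198 W/m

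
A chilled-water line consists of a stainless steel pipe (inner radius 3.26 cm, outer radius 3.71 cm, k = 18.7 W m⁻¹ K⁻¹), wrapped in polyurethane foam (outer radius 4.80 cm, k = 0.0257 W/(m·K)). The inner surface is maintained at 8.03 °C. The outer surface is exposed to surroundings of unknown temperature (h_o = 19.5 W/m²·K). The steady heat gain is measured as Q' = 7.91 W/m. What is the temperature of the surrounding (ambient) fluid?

T_out = 22.0 °C

Series resistances:
  R'_stainless steel = ln(0.0371/0.0326)/(2πk) = 0.1293/(2π·18.7) = 0.001101 m·K/W
  R'_polyurethane foam = ln(0.0480/0.0371)/(2πk) = 0.2576/(2π·0.0257) = 1.595 m·K/W
  R'_conv,out = 1/(2πr h) = 1/(2π·0.0480·19.5) = 0.1700 m·K/W
ΣR = 1.766 m·K/W
ΔT = Q'·ΣR = 7.91 × 1.766 = 13.97 K
Heat flows inward, so T_out = T_in + ΔT = 8.03 + 13.97 = 22.0 °C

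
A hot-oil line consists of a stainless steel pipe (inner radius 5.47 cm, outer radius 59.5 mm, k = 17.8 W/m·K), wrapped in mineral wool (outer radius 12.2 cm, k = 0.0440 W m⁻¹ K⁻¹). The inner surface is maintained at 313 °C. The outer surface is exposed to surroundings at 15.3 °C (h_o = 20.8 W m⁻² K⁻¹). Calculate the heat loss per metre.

Resistance network (inner→outer):
  R'_stainless steel = ln(0.0595/0.0547)/(2πk) = 0.08411/(2π·17.8) = 7.521×10^-4 m·K/W
  R'_mineral wool = ln(0.122/0.0595)/(2πk) = 0.7180/(2π·0.0440) = 2.597 m·K/W
  R'_conv,out = 1/(2πr h) = 1/(2π·0.122·20.8) = 0.06272 m·K/W
ΣR = 7.521×10^-4 + 2.597 + 0.06272 = 2.660 m·K/W
Q' = ΔT/ΣR = (313 °C − 15.3 °C)/2.660 = 112 W/m

Q' = 112 W/m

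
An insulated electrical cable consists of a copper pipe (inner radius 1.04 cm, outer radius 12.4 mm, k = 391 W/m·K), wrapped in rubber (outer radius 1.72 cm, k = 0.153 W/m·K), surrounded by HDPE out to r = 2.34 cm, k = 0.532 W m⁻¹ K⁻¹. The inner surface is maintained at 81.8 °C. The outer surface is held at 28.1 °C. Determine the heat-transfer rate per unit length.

Q' = 124 W/m

Resistance network (inner→outer):
  R'_copper = ln(0.0124/0.0104)/(2πk) = 0.1759/(2π·391) = 7.160×10^-5 m·K/W
  R'_rubber = ln(0.0172/0.0124)/(2πk) = 0.3272/(2π·0.153) = 0.3404 m·K/W
  R'_HDPE = ln(0.0234/0.0172)/(2πk) = 0.3078/(2π·0.532) = 0.09209 m·K/W
ΣR = 7.160×10^-5 + 0.3404 + 0.09209 = 0.4326 m·K/W
Q' = ΔT/ΣR = (81.8 °C − 28.1 °C)/0.4326 = 124 W/m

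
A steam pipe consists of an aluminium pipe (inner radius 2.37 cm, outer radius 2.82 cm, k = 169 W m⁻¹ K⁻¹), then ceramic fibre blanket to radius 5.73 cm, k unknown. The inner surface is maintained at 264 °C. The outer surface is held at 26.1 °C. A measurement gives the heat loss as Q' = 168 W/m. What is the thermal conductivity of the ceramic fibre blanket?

ΣR = ΔT/Q' = |264 − 26.1|/168 = 1.416 m·K/W
Known resistances:
  R'_aluminium = ln(0.0282/0.0237)/(2πk) = 0.1738/(2π·169) = 1.637×10^-4 m·K/W
R_ceramic fibre blanket = ΣR − ΣR_known = 1.416 − 1.637×10^-4 = 1.416 m·K/W
ln(r₂/r₁)/(2πk) = 1.416 ⇒ k = 0.7090/(2π·1.416) = 0.0797 W/m·K

k = 0.0797 W/m·K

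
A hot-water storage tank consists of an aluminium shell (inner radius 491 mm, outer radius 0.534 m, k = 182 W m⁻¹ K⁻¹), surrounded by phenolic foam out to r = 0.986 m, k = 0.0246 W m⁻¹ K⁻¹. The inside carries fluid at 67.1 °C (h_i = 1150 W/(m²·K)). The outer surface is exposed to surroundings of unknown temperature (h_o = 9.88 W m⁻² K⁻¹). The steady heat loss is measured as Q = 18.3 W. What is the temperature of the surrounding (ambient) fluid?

Sum the resistances:
  R_conv,in = 1/(4πr²h) = 1/(4π·0.491²·1150) = 2.870×10^-4 K/W
  R_aluminium = (1/0.491 − 1/0.534)/(4πk) = 0.1640/(4π·182) = 7.171×10^-5 K/W
  R_phenolic foam = (1/0.534 − 1/0.986)/(4πk) = 0.8585/(4π·0.0246) = 2.777 K/W
  R_conv,out = 1/(4πr²h) = 1/(4π·0.986²·9.88) = 0.008285 K/W
ΣR = 2.786 K/W
ΔT = Q·ΣR = 18.3 × 2.786 = 50.98 K
Heat flows outward, so T_out = T_in − ΔT = 67.1 − 50.98 = 16.1 °C

T_out = 16.1 °C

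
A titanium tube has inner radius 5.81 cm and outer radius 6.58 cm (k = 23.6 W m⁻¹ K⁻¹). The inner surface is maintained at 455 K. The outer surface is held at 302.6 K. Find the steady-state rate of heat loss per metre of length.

Q' = 182 kW/m

Q' = 2πk·ΔT/ln(r₂/r₁) = 2π × 23.6 × 152.4 / ln(0.0658/0.0581) = 1.82×10^5 W/m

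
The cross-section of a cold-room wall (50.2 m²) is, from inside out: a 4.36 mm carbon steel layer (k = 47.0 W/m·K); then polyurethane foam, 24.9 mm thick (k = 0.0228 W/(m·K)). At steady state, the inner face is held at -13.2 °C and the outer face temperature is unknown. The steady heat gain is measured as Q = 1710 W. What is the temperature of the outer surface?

Sum the resistances:
  R_carbon steel = L/(kA) = 0.00436/(47.0·50.2) = 1.848×10^-6 K/W
  R_polyurethane foam = L/(kA) = 0.0249/(0.0228·50.2) = 0.02176 K/W
ΣR = 0.02176 K/W
ΔT = Q·ΣR = 1710 × 0.02176 = 37.21 K
Heat flows inward, so T_out = T_in + ΔT = -13.2 + 37.21 = 24.0 °C

T_out = 24.0 °C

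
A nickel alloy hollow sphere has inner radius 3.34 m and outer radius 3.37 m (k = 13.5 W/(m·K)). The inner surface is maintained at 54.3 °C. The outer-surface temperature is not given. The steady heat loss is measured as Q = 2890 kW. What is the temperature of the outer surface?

Sum the resistances:
  R_nickel alloy = (1/3.34 − 1/3.37)/(4πk) = 0.002665/(4π·13.5) = 1.571×10^-5 K/W
ΣR = 1.571×10^-5 K/W
ΔT = Q·ΣR = 2.89×10^6 × 1.571×10^-5 = 45.40 K
Heat flows outward, so T_out = T_in − ΔT = 54.3 − 45.40 = 8.90 °C

T_out = 8.90 °C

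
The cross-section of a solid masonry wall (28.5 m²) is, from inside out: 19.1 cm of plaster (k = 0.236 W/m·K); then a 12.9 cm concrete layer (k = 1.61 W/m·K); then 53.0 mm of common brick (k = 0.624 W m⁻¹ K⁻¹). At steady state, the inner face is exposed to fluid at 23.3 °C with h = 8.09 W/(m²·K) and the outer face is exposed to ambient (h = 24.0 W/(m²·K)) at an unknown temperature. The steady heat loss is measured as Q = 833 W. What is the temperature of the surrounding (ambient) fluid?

Series resistances:
  R_conv,in = 1/(hA) = 1/(8.09·28.5) = 0.004337 K/W
  R_plaster = L/(kA) = 0.191/(0.236·28.5) = 0.02840 K/W
  R_concrete = L/(kA) = 0.129/(1.61·28.5) = 0.002811 K/W
  R_common brick = L/(kA) = 0.0530/(0.624·28.5) = 0.002980 K/W
  R_conv,out = 1/(hA) = 1/(24.0·28.5) = 0.001462 K/W
ΣR = 0.03999 K/W
ΔT = Q·ΣR = 833 × 0.03999 = 33.31 K
Heat flows outward, so T_out = T_in − ΔT = 23.3 − 33.31 = -10.0 °C

T_out = -10.0 °C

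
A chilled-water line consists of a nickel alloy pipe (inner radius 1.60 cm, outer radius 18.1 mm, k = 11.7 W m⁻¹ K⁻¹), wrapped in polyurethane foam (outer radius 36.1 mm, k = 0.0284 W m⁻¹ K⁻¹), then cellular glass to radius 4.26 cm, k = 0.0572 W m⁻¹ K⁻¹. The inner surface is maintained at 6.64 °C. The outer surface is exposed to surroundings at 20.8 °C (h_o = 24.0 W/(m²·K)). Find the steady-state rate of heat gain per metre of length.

Q' = 3.16 W/m

Treat each layer as a resistance in series:
  R'_nickel alloy = ln(0.0181/0.0160)/(2πk) = 0.1233/(2π·11.7) = 0.001678 m·K/W
  R'_polyurethane foam = ln(0.0361/0.0181)/(2πk) = 0.6904/(2π·0.0284) = 3.869 m·K/W
  R'_cellular glass = ln(0.0426/0.0361)/(2πk) = 0.1656/(2π·0.0572) = 0.4607 m·K/W
  R'_conv,out = 1/(2πr h) = 1/(2π·0.0426·24.0) = 0.1557 m·K/W
ΣR = 0.001678 + 3.869 + 0.4607 + 0.1557 = 4.487 m·K/W
Q' = ΔT/ΣR = (6.64 °C − 20.8 °C)/4.487 = -3.16 W/m
(Negative Q' ⇒ heat flows inward; heat gain = 3.16 W/m.)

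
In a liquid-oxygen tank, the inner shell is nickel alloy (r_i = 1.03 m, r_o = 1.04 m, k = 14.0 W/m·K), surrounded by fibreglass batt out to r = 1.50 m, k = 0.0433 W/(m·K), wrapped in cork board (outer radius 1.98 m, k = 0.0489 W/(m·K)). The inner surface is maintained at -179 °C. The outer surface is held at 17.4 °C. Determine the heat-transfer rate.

Series thermal resistances, inner to outer:
  R_nickel alloy = (1/1.03 − 1/1.04)/(4πk) = 0.009335/(4π·14.0) = 5.306×10^-5 K/W
  R_fibreglass batt = (1/1.04 − 1/1.50)/(4πk) = 0.2949/(4π·0.0433) = 0.5419 K/W
  R_cork board = (1/1.50 − 1/1.98)/(4πk) = 0.1616/(4π·0.0489) = 0.2630 K/W
ΣR = 5.306×10^-5 + 0.5419 + 0.2630 = 0.8050 K/W
Q = ΔT/ΣR = (-179 °C − 17.4 °C)/0.8050 = -244 W
(Negative Q ⇒ heat flows inward; heat gain = 244 W.)

Q = 244 W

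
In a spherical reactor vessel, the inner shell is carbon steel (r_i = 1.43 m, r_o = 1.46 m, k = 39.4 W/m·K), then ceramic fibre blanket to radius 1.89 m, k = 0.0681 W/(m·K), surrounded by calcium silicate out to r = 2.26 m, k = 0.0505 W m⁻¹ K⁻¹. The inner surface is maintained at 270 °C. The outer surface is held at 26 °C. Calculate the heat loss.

Series thermal resistances, inner to outer:
  R_carbon steel = (1/1.43 − 1/1.46)/(4πk) = 0.01437/(4π·39.4) = 2.902×10^-5 K/W
  R_ceramic fibre blanket = (1/1.46 − 1/1.89)/(4πk) = 0.1558/(4π·0.0681) = 0.1821 K/W
  R_calcium silicate = (1/1.89 − 1/2.26)/(4πk) = 0.08662/(4π·0.0505) = 0.1365 K/W
ΣR = 2.902×10^-5 + 0.1821 + 0.1365 = 0.3186 K/W
Q = ΔT/ΣR = (270 °C − 26 °C)/0.3186 = 766 W

Q = 766 W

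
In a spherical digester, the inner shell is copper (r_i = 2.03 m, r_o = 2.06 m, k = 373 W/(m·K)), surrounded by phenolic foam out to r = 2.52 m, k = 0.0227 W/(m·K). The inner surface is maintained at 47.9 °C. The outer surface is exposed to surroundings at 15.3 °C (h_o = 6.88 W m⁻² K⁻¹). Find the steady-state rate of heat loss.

Q = 104 W

Treat each layer as a resistance in series:
  R_copper = (1/2.03 − 1/2.06)/(4πk) = 0.007174/(4π·373) = 1.531×10^-6 K/W
  R_phenolic foam = (1/2.06 − 1/2.52)/(4πk) = 0.08861/(4π·0.0227) = 0.3106 K/W
  R_conv,out = 1/(4πr²h) = 1/(4π·2.52²·6.88) = 0.001821 K/W
ΣR = 1.531×10^-6 + 0.3106 + 0.001821 = 0.3124 K/W
Q = ΔT/ΣR = (47.9 °C − 15.3 °C)/0.3124 = 104 W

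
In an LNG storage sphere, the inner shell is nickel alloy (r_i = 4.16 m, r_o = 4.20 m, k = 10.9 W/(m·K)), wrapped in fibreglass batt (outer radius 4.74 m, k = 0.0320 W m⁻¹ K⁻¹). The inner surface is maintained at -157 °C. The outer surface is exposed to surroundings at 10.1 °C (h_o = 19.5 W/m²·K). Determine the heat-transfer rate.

Q = 2.47 kW

Series thermal resistances, inner to outer:
  R_nickel alloy = (1/4.16 − 1/4.20)/(4πk) = 0.002289/(4π·10.9) = 1.671×10^-5 K/W
  R_fibreglass batt = (1/4.20 − 1/4.74)/(4πk) = 0.02712/(4π·0.0320) = 0.06745 K/W
  R_conv,out = 1/(4πr²h) = 1/(4π·4.74²·19.5) = 1.816×10^-4 K/W
ΣR = 1.671×10^-5 + 0.06745 + 1.816×10^-4 = 0.06765 K/W
Q = ΔT/ΣR = (-157 °C − 10.1 °C)/0.06765 = -2470 W
(Negative Q ⇒ heat flows inward; heat gain = 2470 W.)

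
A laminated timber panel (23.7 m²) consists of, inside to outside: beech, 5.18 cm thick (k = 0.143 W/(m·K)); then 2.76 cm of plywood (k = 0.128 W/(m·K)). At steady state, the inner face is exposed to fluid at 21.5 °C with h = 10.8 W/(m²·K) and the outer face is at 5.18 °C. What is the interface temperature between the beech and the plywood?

T = 10.4 °C

Series thermal resistances, inner to outer:
  R_conv,in = 1/(hA) = 1/(10.8·23.7) = 0.003907 K/W
  R_beech = L/(kA) = 0.0518/(0.143·23.7) = 0.01528 K/W
  R_plywood = L/(kA) = 0.0276/(0.128·23.7) = 0.009098 K/W
ΣR = 0.003907 + 0.01528 + 0.009098 = 0.02829 K/W
Q = ΔT/ΣR = (21.5 °C − 5.18 °C)/0.02829 = 576.9 W
From the inner boundary to the beech/plywood interface, ΣR_partial = 0.01919 K/W.
T_interface = T_in − Q·ΣR_partial = 21.5 °C − (576.9)(0.01919) = 10.4 °C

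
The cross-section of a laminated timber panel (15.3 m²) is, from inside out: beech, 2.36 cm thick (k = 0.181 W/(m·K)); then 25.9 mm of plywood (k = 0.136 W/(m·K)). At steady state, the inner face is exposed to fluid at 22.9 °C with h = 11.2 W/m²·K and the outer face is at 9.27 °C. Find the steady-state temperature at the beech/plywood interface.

T = 15.6 °C

Series thermal resistances, inner to outer:
  R_conv,in = 1/(hA) = 1/(11.2·15.3) = 0.005836 K/W
  R_beech = L/(kA) = 0.0236/(0.181·15.3) = 0.008522 K/W
  R_plywood = L/(kA) = 0.0259/(0.136·15.3) = 0.01245 K/W
ΣR = 0.005836 + 0.008522 + 0.01245 = 0.02681 K/W
Q = ΔT/ΣR = (22.9 °C − 9.27 °C)/0.02681 = 508.4 W
From the inner boundary to the beech/plywood interface, ΣR_partial = 0.01436 K/W.
T_interface = T_in − Q·ΣR_partial = 22.9 °C − (508.4)(0.01436) = 15.6 °C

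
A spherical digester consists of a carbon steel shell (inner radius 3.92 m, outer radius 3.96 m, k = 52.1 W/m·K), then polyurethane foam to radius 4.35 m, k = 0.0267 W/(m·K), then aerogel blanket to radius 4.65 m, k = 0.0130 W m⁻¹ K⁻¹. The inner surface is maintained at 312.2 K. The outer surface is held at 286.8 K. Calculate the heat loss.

Series thermal resistances, inner to outer:
  R_carbon steel = (1/3.92 − 1/3.96)/(4πk) = 0.002577/(4π·52.1) = 3.936×10^-6 K/W
  R_polyurethane foam = (1/3.96 − 1/4.35)/(4πk) = 0.02264/(4π·0.0267) = 0.06748 K/W
  R_aerogel blanket = (1/4.35 − 1/4.65)/(4πk) = 0.01483/(4π·0.0130) = 0.09079 K/W
ΣR = 3.936×10^-6 + 0.06748 + 0.09079 = 0.1583 K/W
Q = ΔT/ΣR = (312.2 K − 286.8 K)/0.1583 = 160 W

Q = 160 W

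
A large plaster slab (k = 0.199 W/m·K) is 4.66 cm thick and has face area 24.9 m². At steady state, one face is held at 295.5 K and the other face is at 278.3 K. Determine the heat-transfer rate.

Q = kA·ΔT/L = 0.199 × 24.9 × |295.5 K − 278.3 K| / 0.0466 = 1830 W

Q = 1830 W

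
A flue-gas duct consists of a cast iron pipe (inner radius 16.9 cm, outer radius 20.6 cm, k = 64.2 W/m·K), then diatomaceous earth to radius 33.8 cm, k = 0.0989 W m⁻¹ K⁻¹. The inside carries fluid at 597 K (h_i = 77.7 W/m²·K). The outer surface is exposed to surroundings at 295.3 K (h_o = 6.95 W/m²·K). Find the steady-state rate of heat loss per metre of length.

Resistance network (inner→outer):
  R'_conv,in = 1/(2πr h) = 1/(2π·0.169·77.7) = 0.01212 m·K/W
  R'_cast iron = ln(0.206/0.169)/(2πk) = 0.1980/(2π·64.2) = 4.908×10^-4 m·K/W
  R'_diatomaceous earth = ln(0.338/0.206)/(2πk) = 0.4952/(2π·0.0989) = 0.7969 m·K/W
  R'_conv,out = 1/(2πr h) = 1/(2π·0.338·6.95) = 0.06775 m·K/W
ΣR = 0.01212 + 4.908×10^-4 + 0.7969 + 0.06775 = 0.8773 m·K/W
Q' = ΔT/ΣR = (597 K − 295.3 K)/0.8773 = 344 W/m

Q' = 344 W/m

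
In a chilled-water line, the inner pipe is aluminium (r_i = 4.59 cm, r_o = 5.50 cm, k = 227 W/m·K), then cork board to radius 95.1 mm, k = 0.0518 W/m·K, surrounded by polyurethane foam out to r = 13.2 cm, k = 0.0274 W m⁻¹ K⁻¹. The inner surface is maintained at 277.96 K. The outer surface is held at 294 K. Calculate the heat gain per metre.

Q' = 4.47 W/m

Series thermal resistances, inner to outer:
  R'_aluminium = ln(0.0550/0.0459)/(2πk) = 0.1809/(2π·227) = 1.268×10^-4 m·K/W
  R'_cork board = ln(0.0951/0.0550)/(2πk) = 0.5476/(2π·0.0518) = 1.682 m·K/W
  R'_polyurethane foam = ln(0.132/0.0951)/(2πk) = 0.3279/(2π·0.0274) = 1.904 m·K/W
ΣR = 1.268×10^-4 + 1.682 + 1.904 = 3.586 m·K/W
Q' = ΔT/ΣR = (277.96 K − 294 K)/3.586 = -4.47 W/m
(Negative Q' ⇒ heat flows inward; heat gain = 4.47 W/m.)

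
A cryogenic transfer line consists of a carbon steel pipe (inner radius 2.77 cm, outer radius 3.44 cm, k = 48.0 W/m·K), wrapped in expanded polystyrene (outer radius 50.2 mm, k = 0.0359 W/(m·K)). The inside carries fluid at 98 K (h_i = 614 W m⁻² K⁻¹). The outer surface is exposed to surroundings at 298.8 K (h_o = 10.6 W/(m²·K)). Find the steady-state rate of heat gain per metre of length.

Treat each layer as a resistance in series:
  R'_conv,in = 1/(2πr h) = 1/(2π·0.0277·614) = 0.009358 m·K/W
  R'_carbon steel = ln(0.0344/0.0277)/(2πk) = 0.2166/(2π·48.0) = 7.183×10^-4 m·K/W
  R'_expanded polystyrene = ln(0.0502/0.0344)/(2πk) = 0.3780/(2π·0.0359) = 1.676 m·K/W
  R'_conv,out = 1/(2πr h) = 1/(2π·0.0502·10.6) = 0.2991 m·K/W
ΣR = 0.009358 + 7.183×10^-4 + 1.676 + 0.2991 = 1.985 m·K/W
Q' = ΔT/ΣR = (98 K − 298.8 K)/1.985 = -101 W/m
(Negative Q' ⇒ heat flows inward; heat gain = 101 W/m.)

Q' = 101 W/m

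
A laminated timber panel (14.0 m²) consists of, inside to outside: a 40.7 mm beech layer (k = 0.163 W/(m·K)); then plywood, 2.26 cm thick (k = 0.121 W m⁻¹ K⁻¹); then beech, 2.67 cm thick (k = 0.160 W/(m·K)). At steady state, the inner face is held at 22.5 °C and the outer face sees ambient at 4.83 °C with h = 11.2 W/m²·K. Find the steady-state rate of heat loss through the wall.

Q = 357 W

Treat each layer as a resistance in series:
  R_beech = L/(kA) = 0.0407/(0.163·14.0) = 0.01784 K/W
  R_plywood = L/(kA) = 0.0226/(0.121·14.0) = 0.01334 K/W
  R_beech = L/(kA) = 0.0267/(0.160·14.0) = 0.01192 K/W
  R_conv,out = 1/(hA) = 1/(11.2·14.0) = 0.006378 K/W
ΣR = 0.01784 + 0.01334 + 0.01192 + 0.006378 = 0.04948 K/W
Q = ΔT/ΣR = (22.5 °C − 4.83 °C)/0.04948 = 357 W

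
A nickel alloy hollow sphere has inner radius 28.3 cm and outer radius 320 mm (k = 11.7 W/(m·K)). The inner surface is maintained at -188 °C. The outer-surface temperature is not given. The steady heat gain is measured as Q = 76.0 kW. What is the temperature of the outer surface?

T_out = 23.2 °C

Series resistances:
  R_nickel alloy = (1/0.283 − 1/0.320)/(4πk) = 0.4086/(4π·11.7) = 0.002779 K/W
ΣR = 0.002779 K/W
ΔT = Q·ΣR = 76000 × 0.002779 = 211.2 K
Heat flows inward, so T_out = T_in + ΔT = -188 + 211.2 = 23.2 °C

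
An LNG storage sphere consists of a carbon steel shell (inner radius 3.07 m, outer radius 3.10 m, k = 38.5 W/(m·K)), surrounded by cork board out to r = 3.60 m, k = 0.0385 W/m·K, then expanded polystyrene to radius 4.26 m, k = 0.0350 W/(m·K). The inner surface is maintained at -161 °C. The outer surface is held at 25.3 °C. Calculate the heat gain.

Q = 978 W

Treat each layer as a resistance in series:
  R_carbon steel = (1/3.07 − 1/3.10)/(4πk) = 0.003152/(4π·38.5) = 6.516×10^-6 K/W
  R_cork board = (1/3.10 − 1/3.60)/(4πk) = 0.04480/(4π·0.0385) = 0.09261 K/W
  R_expanded polystyrene = (1/3.60 − 1/4.26)/(4πk) = 0.04304/(4π·0.0350) = 0.09785 K/W
ΣR = 6.516×10^-6 + 0.09261 + 0.09785 = 0.1905 K/W
Q = ΔT/ΣR = (-161 °C − 25.3 °C)/0.1905 = -978 W
(Negative Q ⇒ heat flows inward; heat gain = 978 W.)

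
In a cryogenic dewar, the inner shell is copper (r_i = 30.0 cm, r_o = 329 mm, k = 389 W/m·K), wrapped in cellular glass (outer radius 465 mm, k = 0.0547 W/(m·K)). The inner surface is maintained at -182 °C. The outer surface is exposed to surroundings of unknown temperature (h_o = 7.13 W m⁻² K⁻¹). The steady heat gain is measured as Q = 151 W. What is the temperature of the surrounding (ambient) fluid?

T_out = 21.1 °C

Series resistances:
  R_copper = (1/0.300 − 1/0.329)/(4πk) = 0.2938/(4π·389) = 6.011×10^-5 K/W
  R_cellular glass = (1/0.329 − 1/0.465)/(4πk) = 0.8890/(4π·0.0547) = 1.293 K/W
  R_conv,out = 1/(4πr²h) = 1/(4π·0.465²·7.13) = 0.05162 K/W
ΣR = 1.345 K/W
ΔT = Q·ΣR = 151 × 1.345 = 203.1 K
Heat flows inward, so T_out = T_in + ΔT = -182 + 203.1 = 21.1 °C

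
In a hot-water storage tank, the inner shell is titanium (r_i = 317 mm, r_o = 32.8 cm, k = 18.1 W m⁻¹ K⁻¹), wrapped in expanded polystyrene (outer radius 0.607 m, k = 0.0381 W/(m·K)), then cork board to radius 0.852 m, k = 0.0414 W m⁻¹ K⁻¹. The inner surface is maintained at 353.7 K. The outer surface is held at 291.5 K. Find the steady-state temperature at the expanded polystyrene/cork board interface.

Resistance network (inner→outer):
  R_titanium = (1/0.317 − 1/0.328)/(4πk) = 0.1058/(4π·18.1) = 4.651×10^-4 K/W
  R_expanded polystyrene = (1/0.328 − 1/0.607)/(4πk) = 1.401/(4π·0.0381) = 2.927 K/W
  R_cork board = (1/0.607 − 1/0.852)/(4πk) = 0.4737/(4π·0.0414) = 0.9106 K/W
ΣR = 4.651×10^-4 + 2.927 + 0.9106 = 3.838 K/W
Q = ΔT/ΣR = (353.7 K − 291.5 K)/3.838 = 16.21 W
From the inner boundary to the expanded polystyrene/cork board interface, ΣR_partial = 2.927 K/W.
T_interface = T_in − Q·ΣR_partial = 353.7 K − (16.21)(2.927) = 306.3 K

T = 306.3 K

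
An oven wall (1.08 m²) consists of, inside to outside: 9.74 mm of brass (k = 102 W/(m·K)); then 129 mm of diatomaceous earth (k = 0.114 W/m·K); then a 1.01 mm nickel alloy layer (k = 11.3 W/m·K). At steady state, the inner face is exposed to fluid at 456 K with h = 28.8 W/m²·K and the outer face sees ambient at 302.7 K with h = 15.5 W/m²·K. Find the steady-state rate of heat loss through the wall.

Q = 134 W

Treat each layer as a resistance in series:
  R_conv,in = 1/(hA) = 1/(28.8·1.08) = 0.03215 K/W
  R_brass = L/(kA) = 0.00974/(102·1.08) = 8.842×10^-5 K/W
  R_diatomaceous earth = L/(kA) = 0.129/(0.114·1.08) = 1.048 K/W
  R_nickel alloy = L/(kA) = 0.00101/(11.3·1.08) = 8.276×10^-5 K/W
  R_conv,out = 1/(hA) = 1/(15.5·1.08) = 0.05974 K/W
ΣR = 0.03215 + 8.842×10^-5 + 1.048 + 8.276×10^-5 + 0.05974 = 1.140 K/W
Q = ΔT/ΣR = (456 K − 302.7 K)/1.140 = 134 W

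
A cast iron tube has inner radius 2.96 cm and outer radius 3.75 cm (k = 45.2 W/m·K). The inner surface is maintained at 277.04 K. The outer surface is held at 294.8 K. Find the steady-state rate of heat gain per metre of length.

Q' = 21300 W/m

Q' = 2πk·ΔT/ln(r₂/r₁) = 2π × 45.2 × 17.76 / ln(0.0375/0.0296) = 21300 W/m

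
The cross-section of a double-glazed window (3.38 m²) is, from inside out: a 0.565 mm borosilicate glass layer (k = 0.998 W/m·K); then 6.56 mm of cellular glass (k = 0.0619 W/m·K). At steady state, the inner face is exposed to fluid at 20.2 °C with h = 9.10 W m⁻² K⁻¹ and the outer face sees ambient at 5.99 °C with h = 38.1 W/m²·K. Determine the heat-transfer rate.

Q = 198 W

Resistance network (inner→outer):
  R_conv,in = 1/(hA) = 1/(9.10·3.38) = 0.03251 K/W
  R_borosilicate glass = L/(kA) = 5.65×10^-4/(0.998·3.38) = 1.675×10^-4 K/W
  R_cellular glass = L/(kA) = 0.00656/(0.0619·3.38) = 0.03135 K/W
  R_conv,out = 1/(hA) = 1/(38.1·3.38) = 0.007765 K/W
ΣR = 0.03251 + 1.675×10^-4 + 0.03135 + 0.007765 = 0.07179 K/W
Q = ΔT/ΣR = (20.2 °C − 5.99 °C)/0.07179 = 198 W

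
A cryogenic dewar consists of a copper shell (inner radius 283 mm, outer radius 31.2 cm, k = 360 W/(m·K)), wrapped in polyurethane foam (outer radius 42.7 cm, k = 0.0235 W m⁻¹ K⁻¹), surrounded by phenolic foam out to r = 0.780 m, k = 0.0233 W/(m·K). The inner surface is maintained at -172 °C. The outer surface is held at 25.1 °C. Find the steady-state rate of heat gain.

Q = 30.1 W

Series thermal resistances, inner to outer:
  R_copper = (1/0.283 − 1/0.312)/(4πk) = 0.3284/(4π·360) = 7.260×10^-5 K/W
  R_polyurethane foam = (1/0.312 − 1/0.427)/(4πk) = 0.8632/(4π·0.0235) = 2.923 K/W
  R_phenolic foam = (1/0.427 − 1/0.780)/(4πk) = 1.060/(4π·0.0233) = 3.620 K/W
ΣR = 7.260×10^-5 + 2.923 + 3.620 = 6.543 K/W
Q = ΔT/ΣR = (-172 °C − 25.1 °C)/6.543 = -30.1 W
(Negative Q ⇒ heat flows inward; heat gain = 30.1 W.)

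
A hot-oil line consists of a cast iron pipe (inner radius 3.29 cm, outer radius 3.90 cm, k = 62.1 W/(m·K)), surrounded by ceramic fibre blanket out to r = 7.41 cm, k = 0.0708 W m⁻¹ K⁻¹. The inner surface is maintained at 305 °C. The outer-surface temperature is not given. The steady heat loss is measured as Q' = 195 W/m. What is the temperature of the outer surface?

Series resistances:
  R'_cast iron = ln(0.0390/0.0329)/(2πk) = 0.1701/(2π·62.1) = 4.359×10^-4 m·K/W
  R'_ceramic fibre blanket = ln(0.0741/0.0390)/(2πk) = 0.6419/(2π·0.0708) = 1.443 m·K/W
ΣR = 1.443 m·K/W
ΔT = Q'·ΣR = 195 × 1.443 = 281.4 K
Heat flows outward, so T_out = T_in − ΔT = 305 − 281.4 = 23.6 °C

T_out = 23.6 °C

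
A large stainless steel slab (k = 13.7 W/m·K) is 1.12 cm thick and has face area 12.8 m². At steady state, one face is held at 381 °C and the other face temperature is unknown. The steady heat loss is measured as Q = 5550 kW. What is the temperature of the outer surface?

Sum the resistances:
  R_stainless steel = L/(kA) = 0.0112/(13.7·12.8) = 6.387×10^-5 K/W
ΣR = 6.387×10^-5 K/W
ΔT = Q·ΣR = 5.55×10^6 × 6.387×10^-5 = 354.5 K
Heat flows outward, so T_out = T_in − ΔT = 381 − 354.5 = 26.5 °C

T_out = 26.5 °C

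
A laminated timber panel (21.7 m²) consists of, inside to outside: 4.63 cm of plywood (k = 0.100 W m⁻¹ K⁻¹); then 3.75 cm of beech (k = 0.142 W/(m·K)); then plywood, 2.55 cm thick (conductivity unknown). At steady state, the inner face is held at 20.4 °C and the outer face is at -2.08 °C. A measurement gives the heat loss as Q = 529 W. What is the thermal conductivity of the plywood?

ΣR = ΔT/Q = |20.4 − -2.08|/529 = 0.04250 K/W
Known resistances:
  R_plywood = L/(kA) = 0.0463/(0.100·21.7) = 0.02134 K/W
  R_beech = L/(kA) = 0.0375/(0.142·21.7) = 0.01217 K/W
R_plywood = ΣR − ΣR_known = 0.04250 − 0.03351 = 0.008990 K/W
L/(kA) = 0.008990 ⇒ k = 0.0255/(0.008990·21.7) = 0.131 W/m·K

k = 0.131 W/m·K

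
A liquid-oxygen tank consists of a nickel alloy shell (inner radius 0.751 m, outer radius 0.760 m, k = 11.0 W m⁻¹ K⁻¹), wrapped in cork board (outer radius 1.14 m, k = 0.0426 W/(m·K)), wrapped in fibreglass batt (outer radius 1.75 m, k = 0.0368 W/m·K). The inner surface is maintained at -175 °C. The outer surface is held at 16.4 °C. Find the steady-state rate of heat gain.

Q = 129 W

Series thermal resistances, inner to outer:
  R_nickel alloy = (1/0.751 − 1/0.760)/(4πk) = 0.01577/(4π·11.0) = 1.141×10^-4 K/W
  R_cork board = (1/0.760 − 1/1.14)/(4πk) = 0.4386/(4π·0.0426) = 0.8193 K/W
  R_fibreglass batt = (1/1.14 − 1/1.75)/(4πk) = 0.3058/(4π·0.0368) = 0.6612 K/W
ΣR = 1.141×10^-4 + 0.8193 + 0.6612 = 1.481 K/W
Q = ΔT/ΣR = (-175 °C − 16.4 °C)/1.481 = -129 W
(Negative Q ⇒ heat flows inward; heat gain = 129 W.)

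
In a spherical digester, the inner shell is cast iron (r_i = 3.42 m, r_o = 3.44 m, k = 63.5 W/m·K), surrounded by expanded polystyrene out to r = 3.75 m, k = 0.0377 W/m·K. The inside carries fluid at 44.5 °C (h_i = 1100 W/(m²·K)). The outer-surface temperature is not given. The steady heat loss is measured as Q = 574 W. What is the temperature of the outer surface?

Sum the resistances:
  R_conv,in = 1/(4πr²h) = 1/(4π·3.42²·1100) = 6.185×10^-6 K/W
  R_cast iron = (1/3.42 − 1/3.44)/(4πk) = 0.001700/(4π·63.5) = 2.130×10^-6 K/W
  R_expanded polystyrene = (1/3.44 − 1/3.75)/(4πk) = 0.02403/(4π·0.0377) = 0.05072 K/W
ΣR = 0.05073 K/W
ΔT = Q·ΣR = 574 × 0.05073 = 29.12 K
Heat flows outward, so T_out = T_in − ΔT = 44.5 − 29.12 = 15.4 °C

T_out = 15.4 °C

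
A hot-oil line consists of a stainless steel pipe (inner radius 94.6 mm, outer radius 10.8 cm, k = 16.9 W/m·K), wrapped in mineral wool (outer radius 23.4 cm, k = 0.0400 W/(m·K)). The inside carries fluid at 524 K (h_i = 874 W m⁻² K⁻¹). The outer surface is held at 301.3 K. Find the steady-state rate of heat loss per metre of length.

Series thermal resistances, inner to outer:
  R'_conv,in = 1/(2πr h) = 1/(2π·0.0946·874) = 0.001925 m·K/W
  R'_stainless steel = ln(0.108/0.0946)/(2πk) = 0.1325/(2π·16.9) = 0.001248 m·K/W
  R'_mineral wool = ln(0.234/0.108)/(2πk) = 0.7732/(2π·0.0400) = 3.076 m·K/W
ΣR = 0.001925 + 0.001248 + 3.076 = 3.079 m·K/W
Q' = ΔT/ΣR = (524 K − 301.3 K)/3.079 = 72.3 W/m

Q' = 72.3 W/m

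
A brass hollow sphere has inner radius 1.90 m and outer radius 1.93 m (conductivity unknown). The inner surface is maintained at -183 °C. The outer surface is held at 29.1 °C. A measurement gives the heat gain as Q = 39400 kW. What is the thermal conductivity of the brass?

ΣR = ΔT/Q = |-183 − 29.1|/3.94×10^7 = 5.383×10^-6 K/W
(1/r₁−1/r₂)/(4πk) = 5.383×10^-6 ⇒ k = 0.008181/(4π·5.383×10^-6) = 121 W/m·K

k = 121 W/m·K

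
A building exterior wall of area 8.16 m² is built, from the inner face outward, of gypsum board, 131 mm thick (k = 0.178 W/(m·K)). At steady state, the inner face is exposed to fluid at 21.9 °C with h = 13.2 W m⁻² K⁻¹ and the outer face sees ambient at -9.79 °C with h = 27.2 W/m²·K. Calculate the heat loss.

Series thermal resistances, inner to outer:
  R_conv,in = 1/(hA) = 1/(13.2·8.16) = 0.009284 K/W
  R_gypsum board = L/(kA) = 0.131/(0.178·8.16) = 0.09019 K/W
  R_conv,out = 1/(hA) = 1/(27.2·8.16) = 0.004505 K/W
ΣR = 0.009284 + 0.09019 + 0.004505 = 0.1040 K/W
Q = ΔT/ΣR = (21.9 °C − -9.79 °C)/0.1040 = 305 W

Q = 305 W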